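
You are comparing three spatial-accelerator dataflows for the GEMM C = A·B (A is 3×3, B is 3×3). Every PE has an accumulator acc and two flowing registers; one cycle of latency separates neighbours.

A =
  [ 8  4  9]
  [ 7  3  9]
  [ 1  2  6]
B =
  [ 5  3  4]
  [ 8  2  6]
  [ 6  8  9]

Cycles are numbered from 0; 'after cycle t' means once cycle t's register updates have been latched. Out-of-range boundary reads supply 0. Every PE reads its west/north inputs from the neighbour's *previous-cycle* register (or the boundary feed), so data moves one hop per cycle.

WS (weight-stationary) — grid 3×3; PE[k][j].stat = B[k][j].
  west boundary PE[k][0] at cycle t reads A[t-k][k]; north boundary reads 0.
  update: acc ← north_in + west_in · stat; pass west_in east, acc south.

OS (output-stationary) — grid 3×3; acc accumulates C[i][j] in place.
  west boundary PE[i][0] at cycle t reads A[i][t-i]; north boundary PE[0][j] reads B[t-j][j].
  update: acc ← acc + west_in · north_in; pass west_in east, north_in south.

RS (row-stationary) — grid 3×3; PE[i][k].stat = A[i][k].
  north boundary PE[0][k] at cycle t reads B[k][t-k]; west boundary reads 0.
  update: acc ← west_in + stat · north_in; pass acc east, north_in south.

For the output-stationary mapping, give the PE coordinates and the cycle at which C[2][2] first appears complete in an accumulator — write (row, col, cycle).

(row, col, cycle) = (2, 2, 6)

OS: C[2][2] accumulates in PE[2][2]:
  step 0 · PE2,2: acc=0; fwd→0 fwd↓0
  step 1 · PE2,2: acc=0; fwd→0 fwd↓0
  step 2 · PE2,2: acc=0; fwd→0 fwd↓0
  step 3 · PE2,2: acc=0; fwd→0 fwd↓0
  step 4 · PE2,2: acc=4; fwd→1 fwd↓4
  step 5 · PE2,2: acc=16; fwd→2 fwd↓6
  step 6 · PE2,2: acc=70; fwd→6 fwd↓9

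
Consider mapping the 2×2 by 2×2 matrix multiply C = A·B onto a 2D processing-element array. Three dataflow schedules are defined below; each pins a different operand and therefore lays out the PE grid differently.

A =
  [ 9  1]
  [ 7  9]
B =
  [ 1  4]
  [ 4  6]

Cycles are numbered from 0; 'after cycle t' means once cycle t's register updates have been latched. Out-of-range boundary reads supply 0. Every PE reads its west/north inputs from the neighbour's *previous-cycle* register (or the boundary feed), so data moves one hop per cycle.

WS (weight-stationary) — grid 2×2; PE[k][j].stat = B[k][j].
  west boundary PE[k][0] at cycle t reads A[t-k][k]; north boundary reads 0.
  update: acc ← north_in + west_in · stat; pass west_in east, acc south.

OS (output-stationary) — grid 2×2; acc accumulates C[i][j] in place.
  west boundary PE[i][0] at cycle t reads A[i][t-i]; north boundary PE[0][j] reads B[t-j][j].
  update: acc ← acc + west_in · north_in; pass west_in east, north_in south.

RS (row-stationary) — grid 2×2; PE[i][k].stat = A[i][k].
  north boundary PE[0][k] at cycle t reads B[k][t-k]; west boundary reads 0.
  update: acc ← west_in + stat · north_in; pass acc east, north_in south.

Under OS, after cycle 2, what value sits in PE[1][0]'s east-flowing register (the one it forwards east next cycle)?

register = 9

OS (2×2). Following PE[1][0] plus its west/north inputs:
  after 0 — PE[0][0] acc=9, pass-E 9, pass-S 1
  after 0 — PE[1][0] acc=0, pass-E 0, pass-S 0
  after 1 — PE[0][0] acc=13, pass-E 1, pass-S 4
  after 1 — PE[1][0] acc=7, pass-E 7, pass-S 1
  after 2 — PE[0][0] acc=13, pass-E 0, pass-S 0
  after 2 — PE[1][0] acc=43, pass-E 9, pass-S 4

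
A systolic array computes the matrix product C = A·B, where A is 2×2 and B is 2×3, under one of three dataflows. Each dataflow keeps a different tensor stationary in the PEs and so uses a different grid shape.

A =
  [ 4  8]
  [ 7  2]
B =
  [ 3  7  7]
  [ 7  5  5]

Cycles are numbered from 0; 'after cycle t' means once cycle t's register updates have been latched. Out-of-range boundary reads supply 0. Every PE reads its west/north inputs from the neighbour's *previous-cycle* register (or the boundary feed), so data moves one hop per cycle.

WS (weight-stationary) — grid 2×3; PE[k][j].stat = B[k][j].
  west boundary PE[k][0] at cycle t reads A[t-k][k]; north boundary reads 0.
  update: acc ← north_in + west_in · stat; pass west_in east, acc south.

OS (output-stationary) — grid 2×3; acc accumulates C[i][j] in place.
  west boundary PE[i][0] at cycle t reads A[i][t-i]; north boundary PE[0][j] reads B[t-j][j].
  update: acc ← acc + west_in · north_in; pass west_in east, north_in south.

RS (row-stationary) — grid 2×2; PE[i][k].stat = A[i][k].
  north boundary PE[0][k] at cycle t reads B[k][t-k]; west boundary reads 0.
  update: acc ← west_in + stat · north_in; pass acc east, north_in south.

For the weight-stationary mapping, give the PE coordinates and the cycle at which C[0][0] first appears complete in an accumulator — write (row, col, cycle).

WS — PE[1][0] is where C[0][0] collects:
  0: (1,0).acc=0  regs=<0,0>
  1: (1,0).acc=68  regs=<8,68>

(row, col, cycle) = (1, 0, 1)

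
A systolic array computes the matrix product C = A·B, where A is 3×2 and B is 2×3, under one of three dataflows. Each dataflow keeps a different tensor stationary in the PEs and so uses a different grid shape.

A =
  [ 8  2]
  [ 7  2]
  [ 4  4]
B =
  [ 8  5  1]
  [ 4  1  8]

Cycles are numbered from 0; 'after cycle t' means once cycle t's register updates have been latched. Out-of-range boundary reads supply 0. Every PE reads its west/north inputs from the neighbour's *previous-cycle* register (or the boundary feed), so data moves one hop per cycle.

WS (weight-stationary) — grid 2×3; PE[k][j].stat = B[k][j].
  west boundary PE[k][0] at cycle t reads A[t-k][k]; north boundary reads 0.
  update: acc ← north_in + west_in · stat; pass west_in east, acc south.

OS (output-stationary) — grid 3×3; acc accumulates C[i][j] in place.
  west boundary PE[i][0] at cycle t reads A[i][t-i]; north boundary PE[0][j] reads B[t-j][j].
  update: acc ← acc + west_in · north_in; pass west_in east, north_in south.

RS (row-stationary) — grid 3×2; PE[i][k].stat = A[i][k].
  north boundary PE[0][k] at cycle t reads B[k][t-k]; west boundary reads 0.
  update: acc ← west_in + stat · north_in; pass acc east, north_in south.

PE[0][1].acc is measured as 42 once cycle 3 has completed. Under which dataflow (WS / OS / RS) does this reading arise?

WS [2×3] PE[0][1] across cycles:
  t=0 PE[0][1]: acc=0 h=0 v=0
  t=1 PE[0][1]: acc=40 h=8 v=40
  t=2 PE[0][1]: acc=35 h=7 v=35
  t=3 PE[0][1]: acc=20 h=4 v=20
OS [3×3] PE[0][1] across cycles:
  t=0 PE[0][1]: acc=0 h=0 v=0
  t=1 PE[0][1]: acc=40 h=8 v=5
  t=2 PE[0][1]: acc=42 h=2 v=1
  t=3 PE[0][1]: acc=42 h=0 v=0
RS [3×2] PE[0][1] across cycles:
  t=0 PE[0][1]: acc=0 h=0 v=0
  t=1 PE[0][1]: acc=72 h=72 v=4
  t=2 PE[0][1]: acc=42 h=42 v=1
  t=3 PE[0][1]: acc=24 h=24 v=8

dataflow = OS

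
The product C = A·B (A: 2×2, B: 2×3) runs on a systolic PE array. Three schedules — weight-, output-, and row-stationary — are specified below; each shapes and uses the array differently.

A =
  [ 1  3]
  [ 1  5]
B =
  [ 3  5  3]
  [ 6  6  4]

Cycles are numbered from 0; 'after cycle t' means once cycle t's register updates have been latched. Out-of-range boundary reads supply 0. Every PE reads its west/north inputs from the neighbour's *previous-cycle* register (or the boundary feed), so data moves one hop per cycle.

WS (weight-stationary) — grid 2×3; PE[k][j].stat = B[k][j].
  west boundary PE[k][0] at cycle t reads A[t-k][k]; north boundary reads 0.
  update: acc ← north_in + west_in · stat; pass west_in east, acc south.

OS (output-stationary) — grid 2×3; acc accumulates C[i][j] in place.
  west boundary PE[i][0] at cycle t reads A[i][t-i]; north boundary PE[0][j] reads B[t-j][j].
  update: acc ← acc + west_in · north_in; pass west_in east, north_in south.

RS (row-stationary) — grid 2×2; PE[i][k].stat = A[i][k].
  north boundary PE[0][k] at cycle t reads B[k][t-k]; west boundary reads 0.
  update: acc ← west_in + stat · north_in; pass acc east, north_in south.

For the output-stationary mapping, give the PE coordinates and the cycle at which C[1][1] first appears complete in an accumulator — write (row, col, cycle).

(row, col, cycle) = (1, 1, 3)

OS — PE[1][1] is where C[1][1] collects:
  [0] (1,1) acc=0 (h:0 v:0)
  [1] (1,1) acc=0 (h:0 v:0)
  [2] (1,1) acc=5 (h:1 v:5)
  [3] (1,1) acc=35 (h:5 v:6)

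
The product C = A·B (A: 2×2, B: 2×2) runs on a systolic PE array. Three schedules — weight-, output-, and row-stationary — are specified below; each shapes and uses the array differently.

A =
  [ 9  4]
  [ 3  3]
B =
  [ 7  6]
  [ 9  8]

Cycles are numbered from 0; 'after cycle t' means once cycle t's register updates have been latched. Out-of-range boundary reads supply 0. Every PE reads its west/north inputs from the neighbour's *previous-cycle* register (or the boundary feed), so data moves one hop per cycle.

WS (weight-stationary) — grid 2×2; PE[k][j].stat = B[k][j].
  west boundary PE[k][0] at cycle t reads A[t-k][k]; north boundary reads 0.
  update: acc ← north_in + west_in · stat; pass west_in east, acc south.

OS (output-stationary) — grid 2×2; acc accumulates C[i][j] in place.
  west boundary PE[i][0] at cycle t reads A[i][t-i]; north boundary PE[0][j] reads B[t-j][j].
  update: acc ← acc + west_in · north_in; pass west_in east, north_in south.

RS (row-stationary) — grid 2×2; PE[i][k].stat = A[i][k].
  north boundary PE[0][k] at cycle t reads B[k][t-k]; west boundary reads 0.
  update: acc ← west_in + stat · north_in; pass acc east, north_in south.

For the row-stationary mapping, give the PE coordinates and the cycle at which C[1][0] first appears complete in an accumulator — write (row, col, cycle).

RS: C[1][0] accumulates in PE[1][1]:
  t=0 PE[1][1]: acc=0 h=0 v=0
  t=1 PE[1][1]: acc=0 h=0 v=0
  t=2 PE[1][1]: acc=48 h=48 v=9

(row, col, cycle) = (1, 1, 2)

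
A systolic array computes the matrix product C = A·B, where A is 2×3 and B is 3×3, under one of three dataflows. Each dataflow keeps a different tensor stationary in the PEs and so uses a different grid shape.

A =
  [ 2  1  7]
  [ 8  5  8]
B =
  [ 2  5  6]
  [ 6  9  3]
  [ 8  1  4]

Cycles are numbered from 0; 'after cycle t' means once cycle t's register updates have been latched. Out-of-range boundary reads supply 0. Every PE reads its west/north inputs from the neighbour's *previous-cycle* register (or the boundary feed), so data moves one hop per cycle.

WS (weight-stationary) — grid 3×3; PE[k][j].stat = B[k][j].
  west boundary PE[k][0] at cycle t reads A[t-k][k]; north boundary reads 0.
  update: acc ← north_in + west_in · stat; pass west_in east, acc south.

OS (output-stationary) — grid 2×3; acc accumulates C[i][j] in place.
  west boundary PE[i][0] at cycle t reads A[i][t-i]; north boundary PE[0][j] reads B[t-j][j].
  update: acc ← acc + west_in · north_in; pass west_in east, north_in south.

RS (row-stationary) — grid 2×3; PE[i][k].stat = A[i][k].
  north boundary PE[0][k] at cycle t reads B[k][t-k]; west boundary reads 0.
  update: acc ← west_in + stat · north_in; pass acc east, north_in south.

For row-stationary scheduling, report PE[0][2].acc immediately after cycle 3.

RS 2×3: PE[0][2] cycle-by-cycle (with neighbour feeds):
  c0 r0c1: 0 / 0 / 0
  c0 r0c2: 0 / 0 / 0
  c1 r0c1: 10 / 10 / 6
  c1 r0c2: 0 / 0 / 0
  c2 r0c1: 19 / 19 / 9
  c2 r0c2: 66 / 66 / 8
  c3 r0c1: 15 / 15 / 3
  c3 r0c2: 26 / 26 / 1

PE[0][2].acc = 26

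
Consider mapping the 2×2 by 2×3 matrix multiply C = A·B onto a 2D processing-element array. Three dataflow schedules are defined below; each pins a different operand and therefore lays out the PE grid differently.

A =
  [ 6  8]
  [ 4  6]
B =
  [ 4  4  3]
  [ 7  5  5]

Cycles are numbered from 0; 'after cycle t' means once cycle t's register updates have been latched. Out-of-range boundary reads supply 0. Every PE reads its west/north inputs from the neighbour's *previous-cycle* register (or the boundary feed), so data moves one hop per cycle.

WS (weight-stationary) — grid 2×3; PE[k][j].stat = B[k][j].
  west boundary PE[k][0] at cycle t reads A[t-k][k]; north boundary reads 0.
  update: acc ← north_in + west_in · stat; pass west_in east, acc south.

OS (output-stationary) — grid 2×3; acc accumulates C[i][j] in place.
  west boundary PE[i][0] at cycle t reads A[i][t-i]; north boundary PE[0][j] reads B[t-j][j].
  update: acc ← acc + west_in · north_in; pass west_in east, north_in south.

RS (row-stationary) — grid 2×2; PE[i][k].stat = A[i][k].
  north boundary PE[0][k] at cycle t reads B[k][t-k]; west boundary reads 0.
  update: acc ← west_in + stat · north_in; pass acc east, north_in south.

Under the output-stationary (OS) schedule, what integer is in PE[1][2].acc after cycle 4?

OS 2×3: PE[1][2] cycle-by-cycle (with neighbour feeds):
  t=0 PE[0][2]: acc=0 h=0 v=0
  t=0 PE[1][1]: acc=0 h=0 v=0
  t=0 PE[1][2]: acc=0 h=0 v=0
  t=1 PE[0][2]: acc=0 h=0 v=0
  t=1 PE[1][1]: acc=0 h=0 v=0
  t=1 PE[1][2]: acc=0 h=0 v=0
  t=2 PE[0][2]: acc=18 h=6 v=3
  t=2 PE[1][1]: acc=16 h=4 v=4
  t=2 PE[1][2]: acc=0 h=0 v=0
  t=3 PE[0][2]: acc=58 h=8 v=5
  t=3 PE[1][1]: acc=46 h=6 v=5
  t=3 PE[1][2]: acc=12 h=4 v=3
  t=4 PE[0][2]: acc=58 h=0 v=0
  t=4 PE[1][1]: acc=46 h=0 v=0
  t=4 PE[1][2]: acc=42 h=6 v=5

PE[1][2].acc = 42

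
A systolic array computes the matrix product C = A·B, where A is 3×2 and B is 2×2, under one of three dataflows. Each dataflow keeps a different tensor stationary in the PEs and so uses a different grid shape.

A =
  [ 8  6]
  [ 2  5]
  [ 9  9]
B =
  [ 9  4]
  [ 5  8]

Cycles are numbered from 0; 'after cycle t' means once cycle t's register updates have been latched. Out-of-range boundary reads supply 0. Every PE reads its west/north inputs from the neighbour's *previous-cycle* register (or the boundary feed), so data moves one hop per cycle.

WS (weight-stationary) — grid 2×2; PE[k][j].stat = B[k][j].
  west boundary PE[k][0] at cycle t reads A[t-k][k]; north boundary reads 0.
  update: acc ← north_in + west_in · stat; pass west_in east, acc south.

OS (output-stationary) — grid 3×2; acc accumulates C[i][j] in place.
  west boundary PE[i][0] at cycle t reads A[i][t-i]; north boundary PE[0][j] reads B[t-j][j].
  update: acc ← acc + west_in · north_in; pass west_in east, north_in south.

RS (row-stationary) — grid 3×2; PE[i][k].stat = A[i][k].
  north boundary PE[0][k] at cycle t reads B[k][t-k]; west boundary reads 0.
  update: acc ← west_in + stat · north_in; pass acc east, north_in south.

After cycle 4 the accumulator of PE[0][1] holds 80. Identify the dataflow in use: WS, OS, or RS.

WS (2×2 grid), PE[0][1]:
  step 0 · PE0,1: acc=0; fwd→0 fwd↓0
  step 1 · PE0,1: acc=32; fwd→8 fwd↓32
  step 2 · PE0,1: acc=8; fwd→2 fwd↓8
  step 3 · PE0,1: acc=36; fwd→9 fwd↓36
  step 4 · PE0,1: acc=0; fwd→0 fwd↓0
OS (3×2 grid), PE[0][1]:
  step 0 · PE0,1: acc=0; fwd→0 fwd↓0
  step 1 · PE0,1: acc=32; fwd→8 fwd↓4
  step 2 · PE0,1: acc=80; fwd→6 fwd↓8
  step 3 · PE0,1: acc=80; fwd→0 fwd↓0
  step 4 · PE0,1: acc=80; fwd→0 fwd↓0
RS (3×2 grid), PE[0][1]:
  step 0 · PE0,1: acc=0; fwd→0 fwd↓0
  step 1 · PE0,1: acc=102; fwd→102 fwd↓5
  step 2 · PE0,1: acc=80; fwd→80 fwd↓8
  step 3 · PE0,1: acc=0; fwd→0 fwd↓0
  step 4 · PE0,1: acc=0; fwd→0 fwd↓0

dataflow = OS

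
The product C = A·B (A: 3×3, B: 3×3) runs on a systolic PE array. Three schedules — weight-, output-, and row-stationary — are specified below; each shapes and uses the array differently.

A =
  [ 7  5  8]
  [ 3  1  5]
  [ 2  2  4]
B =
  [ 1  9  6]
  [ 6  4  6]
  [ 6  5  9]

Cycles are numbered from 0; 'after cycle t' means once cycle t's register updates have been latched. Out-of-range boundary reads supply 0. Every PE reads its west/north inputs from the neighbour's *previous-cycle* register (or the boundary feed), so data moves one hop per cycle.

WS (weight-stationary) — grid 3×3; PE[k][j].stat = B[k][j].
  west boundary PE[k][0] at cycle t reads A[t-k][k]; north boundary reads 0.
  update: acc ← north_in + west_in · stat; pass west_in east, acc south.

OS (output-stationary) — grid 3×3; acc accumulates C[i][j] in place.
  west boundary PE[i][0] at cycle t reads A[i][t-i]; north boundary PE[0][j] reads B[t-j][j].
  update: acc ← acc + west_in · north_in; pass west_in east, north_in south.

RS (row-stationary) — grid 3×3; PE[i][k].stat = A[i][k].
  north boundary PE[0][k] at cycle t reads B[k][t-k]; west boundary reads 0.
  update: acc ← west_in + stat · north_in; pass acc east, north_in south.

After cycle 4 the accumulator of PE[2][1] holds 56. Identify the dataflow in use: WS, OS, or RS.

WS [3×3] PE[2][1] across cycles:
  c0 r2c1: 0 / 0 / 0
  c1 r2c1: 0 / 0 / 0
  c2 r2c1: 0 / 0 / 0
  c3 r2c1: 123 / 8 / 123
  c4 r2c1: 56 / 5 / 56
OS [3×3] PE[2][1] across cycles:
  c0 r2c1: 0 / 0 / 0
  c1 r2c1: 0 / 0 / 0
  c2 r2c1: 0 / 0 / 0
  c3 r2c1: 18 / 2 / 9
  c4 r2c1: 26 / 2 / 4
RS [3×3] PE[2][1] across cycles:
  c0 r2c1: 0 / 0 / 0
  c1 r2c1: 0 / 0 / 0
  c2 r2c1: 0 / 0 / 0
  c3 r2c1: 14 / 14 / 6
  c4 r2c1: 26 / 26 / 4

dataflow = WS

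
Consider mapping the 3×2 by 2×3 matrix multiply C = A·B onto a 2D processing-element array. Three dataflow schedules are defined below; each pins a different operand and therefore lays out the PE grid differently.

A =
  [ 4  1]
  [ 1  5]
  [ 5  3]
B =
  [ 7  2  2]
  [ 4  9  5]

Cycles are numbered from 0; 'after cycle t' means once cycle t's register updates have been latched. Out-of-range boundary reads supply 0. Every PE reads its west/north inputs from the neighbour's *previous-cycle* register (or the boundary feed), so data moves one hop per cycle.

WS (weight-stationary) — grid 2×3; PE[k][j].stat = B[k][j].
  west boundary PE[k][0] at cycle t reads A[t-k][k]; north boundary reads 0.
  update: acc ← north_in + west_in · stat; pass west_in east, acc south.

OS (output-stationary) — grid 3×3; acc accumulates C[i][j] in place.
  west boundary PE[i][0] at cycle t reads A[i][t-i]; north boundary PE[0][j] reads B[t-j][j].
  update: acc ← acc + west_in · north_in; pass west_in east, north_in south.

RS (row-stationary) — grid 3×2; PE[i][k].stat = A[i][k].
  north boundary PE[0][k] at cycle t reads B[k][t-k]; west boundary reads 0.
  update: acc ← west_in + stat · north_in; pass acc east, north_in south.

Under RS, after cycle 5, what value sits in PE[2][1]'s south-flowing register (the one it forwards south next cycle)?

register = 5

RS (3×2). Following PE[2][1] plus its west/north inputs:
  [0] (1,1) acc=0 (h:0 v:0)
  [0] (2,0) acc=0 (h:0 v:0)
  [0] (2,1) acc=0 (h:0 v:0)
  [1] (1,1) acc=0 (h:0 v:0)
  [1] (2,0) acc=0 (h:0 v:0)
  [1] (2,1) acc=0 (h:0 v:0)
  [2] (1,1) acc=27 (h:27 v:4)
  [2] (2,0) acc=35 (h:35 v:7)
  [2] (2,1) acc=0 (h:0 v:0)
  [3] (1,1) acc=47 (h:47 v:9)
  [3] (2,0) acc=10 (h:10 v:2)
  [3] (2,1) acc=47 (h:47 v:4)
  [4] (1,1) acc=27 (h:27 v:5)
  [4] (2,0) acc=10 (h:10 v:2)
  [4] (2,1) acc=37 (h:37 v:9)
  [5] (1,1) acc=0 (h:0 v:0)
  [5] (2,0) acc=0 (h:0 v:0)
  [5] (2,1) acc=25 (h:25 v:5)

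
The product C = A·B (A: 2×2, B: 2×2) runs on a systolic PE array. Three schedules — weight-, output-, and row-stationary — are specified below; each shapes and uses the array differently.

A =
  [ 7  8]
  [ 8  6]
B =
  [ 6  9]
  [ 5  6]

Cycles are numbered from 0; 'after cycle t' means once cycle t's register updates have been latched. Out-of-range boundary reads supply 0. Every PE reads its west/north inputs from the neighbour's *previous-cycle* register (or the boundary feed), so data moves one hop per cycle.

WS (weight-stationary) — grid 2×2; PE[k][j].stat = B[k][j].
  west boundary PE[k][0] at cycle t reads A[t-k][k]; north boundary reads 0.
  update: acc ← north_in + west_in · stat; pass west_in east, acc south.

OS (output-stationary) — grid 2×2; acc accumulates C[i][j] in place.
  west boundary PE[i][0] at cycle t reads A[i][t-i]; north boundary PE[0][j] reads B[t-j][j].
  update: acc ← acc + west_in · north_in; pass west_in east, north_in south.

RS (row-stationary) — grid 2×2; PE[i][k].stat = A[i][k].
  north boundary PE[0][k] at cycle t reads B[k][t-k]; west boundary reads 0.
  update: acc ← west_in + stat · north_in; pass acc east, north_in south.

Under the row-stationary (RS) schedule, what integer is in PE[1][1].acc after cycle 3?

PE[1][1].acc = 108

Tracing RS — 2×2 array, target PE[1][1]:
  [0] (0,1) acc=0 (h:0 v:0)
  [0] (1,0) acc=0 (h:0 v:0)
  [0] (1,1) acc=0 (h:0 v:0)
  [1] (0,1) acc=82 (h:82 v:5)
  [1] (1,0) acc=48 (h:48 v:6)
  [1] (1,1) acc=0 (h:0 v:0)
  [2] (0,1) acc=111 (h:111 v:6)
  [2] (1,0) acc=72 (h:72 v:9)
  [2] (1,1) acc=78 (h:78 v:5)
  [3] (0,1) acc=0 (h:0 v:0)
  [3] (1,0) acc=0 (h:0 v:0)
  [3] (1,1) acc=108 (h:108 v:6)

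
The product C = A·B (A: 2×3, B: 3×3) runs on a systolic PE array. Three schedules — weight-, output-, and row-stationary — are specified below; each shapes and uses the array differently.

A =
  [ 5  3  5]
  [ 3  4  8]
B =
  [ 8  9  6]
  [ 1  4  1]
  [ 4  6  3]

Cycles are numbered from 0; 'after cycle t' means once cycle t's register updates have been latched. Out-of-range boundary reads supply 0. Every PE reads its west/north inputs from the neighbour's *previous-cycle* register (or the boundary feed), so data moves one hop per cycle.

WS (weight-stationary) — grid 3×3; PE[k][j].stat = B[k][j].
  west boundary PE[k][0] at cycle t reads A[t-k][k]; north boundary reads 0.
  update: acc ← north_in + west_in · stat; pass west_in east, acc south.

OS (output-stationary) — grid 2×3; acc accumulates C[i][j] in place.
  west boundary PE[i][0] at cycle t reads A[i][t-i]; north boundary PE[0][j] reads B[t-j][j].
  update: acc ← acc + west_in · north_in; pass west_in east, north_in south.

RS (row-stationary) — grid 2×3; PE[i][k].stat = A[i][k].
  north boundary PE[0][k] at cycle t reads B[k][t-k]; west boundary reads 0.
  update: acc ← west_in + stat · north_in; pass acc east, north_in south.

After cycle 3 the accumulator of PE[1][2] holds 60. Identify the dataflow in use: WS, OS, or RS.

Under WS (3×3), PE[1][2]:
  @0  [1,2]  acc 0  |  →0  ↓0
  @1  [1,2]  acc 0  |  →0  ↓0
  @2  [1,2]  acc 0  |  →0  ↓0
  @3  [1,2]  acc 33  |  →3  ↓33
Under OS (2×3), PE[1][2]:
  @0  [1,2]  acc 0  |  →0  ↓0
  @1  [1,2]  acc 0  |  →0  ↓0
  @2  [1,2]  acc 0  |  →0  ↓0
  @3  [1,2]  acc 18  |  →3  ↓6
Under RS (2×3), PE[1][2]:
  @0  [1,2]  acc 0  |  →0  ↓0
  @1  [1,2]  acc 0  |  →0  ↓0
  @2  [1,2]  acc 0  |  →0  ↓0
  @3  [1,2]  acc 60  |  →60  ↓4

dataflow = RS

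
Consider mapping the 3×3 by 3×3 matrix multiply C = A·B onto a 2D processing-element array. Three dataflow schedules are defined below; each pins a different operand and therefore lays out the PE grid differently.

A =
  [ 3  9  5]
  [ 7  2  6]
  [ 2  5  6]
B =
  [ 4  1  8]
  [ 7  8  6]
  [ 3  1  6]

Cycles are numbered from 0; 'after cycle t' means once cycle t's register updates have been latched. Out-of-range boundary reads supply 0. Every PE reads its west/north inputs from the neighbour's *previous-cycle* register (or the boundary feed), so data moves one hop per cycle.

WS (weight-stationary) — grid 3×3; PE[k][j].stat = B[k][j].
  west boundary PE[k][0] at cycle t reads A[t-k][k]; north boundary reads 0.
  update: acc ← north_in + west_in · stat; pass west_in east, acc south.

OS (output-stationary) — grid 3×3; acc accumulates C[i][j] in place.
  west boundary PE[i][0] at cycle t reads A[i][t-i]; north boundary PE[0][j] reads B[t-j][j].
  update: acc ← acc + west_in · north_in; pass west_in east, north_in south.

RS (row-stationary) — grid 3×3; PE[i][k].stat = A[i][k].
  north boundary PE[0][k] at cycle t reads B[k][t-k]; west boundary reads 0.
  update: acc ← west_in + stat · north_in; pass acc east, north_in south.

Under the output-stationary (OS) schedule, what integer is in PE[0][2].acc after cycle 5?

Tracing OS — 3×3 array, target PE[0][2]:
  [0] (0,1) acc=0 (h:0 v:0)
  [0] (0,2) acc=0 (h:0 v:0)
  [1] (0,1) acc=3 (h:3 v:1)
  [1] (0,2) acc=0 (h:0 v:0)
  [2] (0,1) acc=75 (h:9 v:8)
  [2] (0,2) acc=24 (h:3 v:8)
  [3] (0,1) acc=80 (h:5 v:1)
  [3] (0,2) acc=78 (h:9 v:6)
  [4] (0,1) acc=80 (h:0 v:0)
  [4] (0,2) acc=108 (h:5 v:6)
  [5] (0,1) acc=80 (h:0 v:0)
  [5] (0,2) acc=108 (h:0 v:0)

PE[0][2].acc = 108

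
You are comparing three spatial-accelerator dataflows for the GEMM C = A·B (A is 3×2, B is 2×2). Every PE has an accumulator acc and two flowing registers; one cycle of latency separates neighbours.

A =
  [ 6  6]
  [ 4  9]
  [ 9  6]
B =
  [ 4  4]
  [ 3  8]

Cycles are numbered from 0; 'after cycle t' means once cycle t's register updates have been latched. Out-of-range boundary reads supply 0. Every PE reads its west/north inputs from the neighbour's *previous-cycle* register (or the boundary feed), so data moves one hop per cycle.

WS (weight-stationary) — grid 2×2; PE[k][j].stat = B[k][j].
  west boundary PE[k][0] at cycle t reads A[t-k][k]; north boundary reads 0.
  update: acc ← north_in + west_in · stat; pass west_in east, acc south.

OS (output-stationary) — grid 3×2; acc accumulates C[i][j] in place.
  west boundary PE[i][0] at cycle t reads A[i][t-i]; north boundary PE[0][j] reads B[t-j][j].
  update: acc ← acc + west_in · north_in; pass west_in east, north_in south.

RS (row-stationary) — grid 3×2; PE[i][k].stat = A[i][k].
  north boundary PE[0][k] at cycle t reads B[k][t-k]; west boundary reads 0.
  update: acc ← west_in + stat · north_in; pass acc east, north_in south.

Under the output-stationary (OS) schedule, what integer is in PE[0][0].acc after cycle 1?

OS (3×2). Following PE[0][0] plus its west/north inputs:
  @0  [0,0]  acc 24  |  →6  ↓4
  @1  [0,0]  acc 42  |  →6  ↓3

PE[0][0].acc = 42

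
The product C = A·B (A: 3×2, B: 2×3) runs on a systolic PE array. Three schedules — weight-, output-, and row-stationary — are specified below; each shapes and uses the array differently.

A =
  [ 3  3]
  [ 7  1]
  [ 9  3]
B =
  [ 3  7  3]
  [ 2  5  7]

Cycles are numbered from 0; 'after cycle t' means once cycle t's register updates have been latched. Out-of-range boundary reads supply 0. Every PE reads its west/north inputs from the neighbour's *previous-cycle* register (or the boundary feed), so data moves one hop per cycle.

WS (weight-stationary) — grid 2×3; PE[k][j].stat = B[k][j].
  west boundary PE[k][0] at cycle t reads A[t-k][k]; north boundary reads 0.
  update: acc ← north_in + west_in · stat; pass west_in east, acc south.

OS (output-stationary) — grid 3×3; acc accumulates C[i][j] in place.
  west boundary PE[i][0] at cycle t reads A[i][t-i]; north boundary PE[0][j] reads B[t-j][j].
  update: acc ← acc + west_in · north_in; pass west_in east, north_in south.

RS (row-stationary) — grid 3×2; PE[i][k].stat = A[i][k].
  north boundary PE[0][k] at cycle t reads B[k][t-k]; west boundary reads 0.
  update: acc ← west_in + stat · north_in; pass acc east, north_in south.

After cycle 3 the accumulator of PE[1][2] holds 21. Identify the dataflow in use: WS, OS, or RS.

WS [2×3] PE[1][2] across cycles:
  c0 r1c2: 0 / 0 / 0
  c1 r1c2: 0 / 0 / 0
  c2 r1c2: 0 / 0 / 0
  c3 r1c2: 30 / 3 / 30
OS [3×3] PE[1][2] across cycles:
  c0 r1c2: 0 / 0 / 0
  c1 r1c2: 0 / 0 / 0
  c2 r1c2: 0 / 0 / 0
  c3 r1c2: 21 / 7 / 3
RS (3×2): PE[1][2] does not exist.

dataflow = OS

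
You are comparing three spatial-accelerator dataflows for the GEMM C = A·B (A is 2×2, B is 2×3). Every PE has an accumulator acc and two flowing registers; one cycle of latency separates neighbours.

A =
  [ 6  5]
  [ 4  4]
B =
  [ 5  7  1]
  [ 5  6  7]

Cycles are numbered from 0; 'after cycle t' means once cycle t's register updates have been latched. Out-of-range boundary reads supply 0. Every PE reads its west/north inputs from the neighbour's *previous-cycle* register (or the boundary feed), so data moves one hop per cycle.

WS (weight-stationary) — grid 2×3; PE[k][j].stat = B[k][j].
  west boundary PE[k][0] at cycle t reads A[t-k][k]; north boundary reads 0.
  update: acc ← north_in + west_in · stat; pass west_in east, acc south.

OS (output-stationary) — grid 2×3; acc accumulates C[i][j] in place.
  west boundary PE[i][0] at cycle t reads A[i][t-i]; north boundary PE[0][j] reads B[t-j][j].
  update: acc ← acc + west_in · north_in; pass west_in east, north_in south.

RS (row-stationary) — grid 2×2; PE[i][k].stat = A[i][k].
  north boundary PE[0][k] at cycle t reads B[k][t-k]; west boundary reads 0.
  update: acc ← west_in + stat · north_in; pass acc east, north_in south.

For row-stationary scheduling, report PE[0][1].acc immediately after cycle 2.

RS 2×2: PE[0][1] cycle-by-cycle (with neighbour feeds):
  step 0 · PE0,0: acc=30; fwd→30 fwd↓5
  step 0 · PE0,1: acc=0; fwd→0 fwd↓0
  step 1 · PE0,0: acc=42; fwd→42 fwd↓7
  step 1 · PE0,1: acc=55; fwd→55 fwd↓5
  step 2 · PE0,0: acc=6; fwd→6 fwd↓1
  step 2 · PE0,1: acc=72; fwd→72 fwd↓6

PE[0][1].acc = 72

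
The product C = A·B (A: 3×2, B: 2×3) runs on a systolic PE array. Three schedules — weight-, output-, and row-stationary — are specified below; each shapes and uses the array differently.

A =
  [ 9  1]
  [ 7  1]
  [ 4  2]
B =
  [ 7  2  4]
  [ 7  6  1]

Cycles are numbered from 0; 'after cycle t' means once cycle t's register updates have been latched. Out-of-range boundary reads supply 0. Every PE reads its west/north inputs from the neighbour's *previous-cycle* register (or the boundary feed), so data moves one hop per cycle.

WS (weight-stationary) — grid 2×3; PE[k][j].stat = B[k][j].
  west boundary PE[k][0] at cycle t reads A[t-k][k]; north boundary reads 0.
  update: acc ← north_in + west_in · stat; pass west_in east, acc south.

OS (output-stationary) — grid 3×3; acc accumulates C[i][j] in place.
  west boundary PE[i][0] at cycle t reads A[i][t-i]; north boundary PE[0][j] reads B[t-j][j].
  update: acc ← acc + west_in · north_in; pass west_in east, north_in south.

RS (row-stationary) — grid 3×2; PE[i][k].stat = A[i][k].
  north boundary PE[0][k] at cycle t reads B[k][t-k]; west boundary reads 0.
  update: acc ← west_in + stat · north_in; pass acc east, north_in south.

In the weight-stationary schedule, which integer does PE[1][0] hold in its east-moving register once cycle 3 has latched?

WS on a 2×3 grid — tracing PE[1][0] and its feeders:
  cycle 0: PE[0][0] → acc 63, east 9, south 63
  cycle 0: PE[1][0] → acc 0, east 0, south 0
  cycle 1: PE[0][0] → acc 49, east 7, south 49
  cycle 1: PE[1][0] → acc 70, east 1, south 70
  cycle 2: PE[0][0] → acc 28, east 4, south 28
  cycle 2: PE[1][0] → acc 56, east 1, south 56
  cycle 3: PE[0][0] → acc 0, east 0, south 0
  cycle 3: PE[1][0] → acc 42, east 2, south 42

register = 2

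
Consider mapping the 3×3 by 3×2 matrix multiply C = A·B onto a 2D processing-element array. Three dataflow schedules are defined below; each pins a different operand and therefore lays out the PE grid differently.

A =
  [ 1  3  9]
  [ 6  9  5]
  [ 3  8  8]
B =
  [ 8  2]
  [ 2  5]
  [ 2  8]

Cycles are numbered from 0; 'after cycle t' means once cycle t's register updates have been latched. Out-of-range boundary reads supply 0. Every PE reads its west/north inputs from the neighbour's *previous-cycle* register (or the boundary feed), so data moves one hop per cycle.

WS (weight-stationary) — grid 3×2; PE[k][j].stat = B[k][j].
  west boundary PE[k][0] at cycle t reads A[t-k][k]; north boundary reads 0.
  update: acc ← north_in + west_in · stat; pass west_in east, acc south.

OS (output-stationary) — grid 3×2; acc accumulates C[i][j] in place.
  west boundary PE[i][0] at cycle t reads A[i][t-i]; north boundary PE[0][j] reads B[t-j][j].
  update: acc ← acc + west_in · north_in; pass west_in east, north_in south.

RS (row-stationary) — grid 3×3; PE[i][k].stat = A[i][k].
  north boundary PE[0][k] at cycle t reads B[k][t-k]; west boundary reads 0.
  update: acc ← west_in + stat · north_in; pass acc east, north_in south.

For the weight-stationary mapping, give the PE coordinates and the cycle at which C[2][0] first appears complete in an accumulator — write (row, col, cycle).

WS — PE[2][0] is where C[2][0] collects:
  c0 r2c0: 0 / 0 / 0
  c1 r2c0: 0 / 0 / 0
  c2 r2c0: 32 / 9 / 32
  c3 r2c0: 76 / 5 / 76
  c4 r2c0: 56 / 8 / 56

(row, col, cycle) = (2, 0, 4)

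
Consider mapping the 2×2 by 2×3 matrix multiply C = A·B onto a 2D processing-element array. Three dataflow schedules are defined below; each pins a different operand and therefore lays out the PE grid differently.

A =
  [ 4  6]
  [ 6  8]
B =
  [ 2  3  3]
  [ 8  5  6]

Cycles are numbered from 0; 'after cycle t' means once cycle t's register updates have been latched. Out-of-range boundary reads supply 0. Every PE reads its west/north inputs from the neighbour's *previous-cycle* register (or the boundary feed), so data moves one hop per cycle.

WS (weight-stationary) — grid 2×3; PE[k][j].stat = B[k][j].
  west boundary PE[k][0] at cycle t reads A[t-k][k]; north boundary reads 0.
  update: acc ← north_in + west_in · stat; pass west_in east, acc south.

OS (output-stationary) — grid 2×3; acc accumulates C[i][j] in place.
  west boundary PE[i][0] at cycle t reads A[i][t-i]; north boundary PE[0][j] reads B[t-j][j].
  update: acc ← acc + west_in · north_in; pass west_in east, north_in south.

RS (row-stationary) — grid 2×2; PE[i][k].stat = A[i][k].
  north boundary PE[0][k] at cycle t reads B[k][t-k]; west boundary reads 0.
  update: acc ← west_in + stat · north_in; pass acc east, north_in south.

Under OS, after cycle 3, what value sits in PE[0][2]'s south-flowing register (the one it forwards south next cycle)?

register = 6

OS on a 2×3 grid — tracing PE[0][2] and its feeders:
  step 0 · PE0,1: acc=0; fwd→0 fwd↓0
  step 0 · PE0,2: acc=0; fwd→0 fwd↓0
  step 1 · PE0,1: acc=12; fwd→4 fwd↓3
  step 1 · PE0,2: acc=0; fwd→0 fwd↓0
  step 2 · PE0,1: acc=42; fwd→6 fwd↓5
  step 2 · PE0,2: acc=12; fwd→4 fwd↓3
  step 3 · PE0,1: acc=42; fwd→0 fwd↓0
  step 3 · PE0,2: acc=48; fwd→6 fwd↓6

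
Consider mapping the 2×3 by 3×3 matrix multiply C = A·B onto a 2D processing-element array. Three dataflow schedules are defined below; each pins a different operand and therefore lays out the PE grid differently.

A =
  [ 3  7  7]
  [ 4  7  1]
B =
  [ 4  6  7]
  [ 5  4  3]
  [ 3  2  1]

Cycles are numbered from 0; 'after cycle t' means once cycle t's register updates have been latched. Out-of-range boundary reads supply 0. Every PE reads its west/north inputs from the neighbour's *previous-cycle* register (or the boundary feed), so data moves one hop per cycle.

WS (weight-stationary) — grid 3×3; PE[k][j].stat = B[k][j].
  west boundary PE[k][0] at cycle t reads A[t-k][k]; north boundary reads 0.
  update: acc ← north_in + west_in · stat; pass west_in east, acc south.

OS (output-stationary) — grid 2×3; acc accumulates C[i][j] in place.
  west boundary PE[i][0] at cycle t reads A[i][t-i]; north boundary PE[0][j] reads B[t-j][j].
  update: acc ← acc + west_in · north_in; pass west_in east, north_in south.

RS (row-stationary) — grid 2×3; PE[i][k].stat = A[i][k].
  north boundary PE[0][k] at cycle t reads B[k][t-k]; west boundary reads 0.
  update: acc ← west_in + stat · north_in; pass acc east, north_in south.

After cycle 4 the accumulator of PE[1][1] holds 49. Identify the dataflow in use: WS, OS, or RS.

dataflow = RS

WS (3×3 grid), PE[1][1]:
  t=0 PE[1][1]: acc=0 h=0 v=0
  t=1 PE[1][1]: acc=0 h=0 v=0
  t=2 PE[1][1]: acc=46 h=7 v=46
  t=3 PE[1][1]: acc=52 h=7 v=52
  t=4 PE[1][1]: acc=0 h=0 v=0
OS (2×3 grid), PE[1][1]:
  t=0 PE[1][1]: acc=0 h=0 v=0
  t=1 PE[1][1]: acc=0 h=0 v=0
  t=2 PE[1][1]: acc=24 h=4 v=6
  t=3 PE[1][1]: acc=52 h=7 v=4
  t=4 PE[1][1]: acc=54 h=1 v=2
RS (2×3 grid), PE[1][1]:
  t=0 PE[1][1]: acc=0 h=0 v=0
  t=1 PE[1][1]: acc=0 h=0 v=0
  t=2 PE[1][1]: acc=51 h=51 v=5
  t=3 PE[1][1]: acc=52 h=52 v=4
  t=4 PE[1][1]: acc=49 h=49 v=3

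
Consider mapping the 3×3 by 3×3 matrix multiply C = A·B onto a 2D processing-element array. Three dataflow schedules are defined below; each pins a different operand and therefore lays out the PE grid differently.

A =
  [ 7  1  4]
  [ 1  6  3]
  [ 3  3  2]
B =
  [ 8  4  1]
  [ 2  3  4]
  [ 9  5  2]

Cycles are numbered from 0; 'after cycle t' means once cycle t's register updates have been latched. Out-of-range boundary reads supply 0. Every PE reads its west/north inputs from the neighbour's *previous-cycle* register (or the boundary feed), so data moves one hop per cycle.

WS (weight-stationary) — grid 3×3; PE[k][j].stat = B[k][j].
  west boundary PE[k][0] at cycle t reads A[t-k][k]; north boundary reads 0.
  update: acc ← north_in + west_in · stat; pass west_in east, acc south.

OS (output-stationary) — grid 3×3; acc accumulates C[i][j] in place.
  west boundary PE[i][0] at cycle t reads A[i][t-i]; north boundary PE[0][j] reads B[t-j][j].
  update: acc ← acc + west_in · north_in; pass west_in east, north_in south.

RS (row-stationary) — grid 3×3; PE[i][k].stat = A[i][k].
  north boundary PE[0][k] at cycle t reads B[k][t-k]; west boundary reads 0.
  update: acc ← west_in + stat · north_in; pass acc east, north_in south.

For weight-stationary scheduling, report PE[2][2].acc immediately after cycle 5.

WS on a 3×3 grid — tracing PE[2][2] and its feeders:
  0: (1,2).acc=0  regs=<0,0>
  0: (2,1).acc=0  regs=<0,0>
  0: (2,2).acc=0  regs=<0,0>
  1: (1,2).acc=0  regs=<0,0>
  1: (2,1).acc=0  regs=<0,0>
  1: (2,2).acc=0  regs=<0,0>
  2: (1,2).acc=0  regs=<0,0>
  2: (2,1).acc=0  regs=<0,0>
  2: (2,2).acc=0  regs=<0,0>
  3: (1,2).acc=11  regs=<1,11>
  3: (2,1).acc=51  regs=<4,51>
  3: (2,2).acc=0  regs=<0,0>
  4: (1,2).acc=25  regs=<6,25>
  4: (2,1).acc=37  regs=<3,37>
  4: (2,2).acc=19  regs=<4,19>
  5: (1,2).acc=15  regs=<3,15>
  5: (2,1).acc=31  regs=<2,31>
  5: (2,2).acc=31  regs=<3,31>

PE[2][2].acc = 31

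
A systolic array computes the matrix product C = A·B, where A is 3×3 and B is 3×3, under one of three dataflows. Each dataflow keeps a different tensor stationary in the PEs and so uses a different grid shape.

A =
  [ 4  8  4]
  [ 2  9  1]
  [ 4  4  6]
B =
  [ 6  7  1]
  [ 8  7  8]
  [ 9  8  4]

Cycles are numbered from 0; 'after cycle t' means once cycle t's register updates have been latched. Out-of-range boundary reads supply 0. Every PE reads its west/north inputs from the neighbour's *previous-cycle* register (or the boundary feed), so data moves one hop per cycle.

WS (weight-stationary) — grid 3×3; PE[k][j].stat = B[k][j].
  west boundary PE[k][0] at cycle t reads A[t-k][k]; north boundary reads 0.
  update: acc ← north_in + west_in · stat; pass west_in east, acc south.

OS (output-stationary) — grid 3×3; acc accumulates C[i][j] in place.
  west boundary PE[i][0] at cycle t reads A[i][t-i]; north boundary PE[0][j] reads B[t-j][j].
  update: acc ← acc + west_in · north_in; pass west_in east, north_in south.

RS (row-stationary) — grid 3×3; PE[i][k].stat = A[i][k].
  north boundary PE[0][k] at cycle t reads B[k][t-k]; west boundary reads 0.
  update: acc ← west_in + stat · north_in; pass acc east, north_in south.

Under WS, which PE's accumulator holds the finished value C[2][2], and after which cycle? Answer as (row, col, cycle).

(row, col, cycle) = (2, 2, 6)

Under WS, C[2][2] lands at PE[2][2]:
  [0] (2,2) acc=0 (h:0 v:0)
  [1] (2,2) acc=0 (h:0 v:0)
  [2] (2,2) acc=0 (h:0 v:0)
  [3] (2,2) acc=0 (h:0 v:0)
  [4] (2,2) acc=84 (h:4 v:84)
  [5] (2,2) acc=78 (h:1 v:78)
  [6] (2,2) acc=60 (h:6 v:60)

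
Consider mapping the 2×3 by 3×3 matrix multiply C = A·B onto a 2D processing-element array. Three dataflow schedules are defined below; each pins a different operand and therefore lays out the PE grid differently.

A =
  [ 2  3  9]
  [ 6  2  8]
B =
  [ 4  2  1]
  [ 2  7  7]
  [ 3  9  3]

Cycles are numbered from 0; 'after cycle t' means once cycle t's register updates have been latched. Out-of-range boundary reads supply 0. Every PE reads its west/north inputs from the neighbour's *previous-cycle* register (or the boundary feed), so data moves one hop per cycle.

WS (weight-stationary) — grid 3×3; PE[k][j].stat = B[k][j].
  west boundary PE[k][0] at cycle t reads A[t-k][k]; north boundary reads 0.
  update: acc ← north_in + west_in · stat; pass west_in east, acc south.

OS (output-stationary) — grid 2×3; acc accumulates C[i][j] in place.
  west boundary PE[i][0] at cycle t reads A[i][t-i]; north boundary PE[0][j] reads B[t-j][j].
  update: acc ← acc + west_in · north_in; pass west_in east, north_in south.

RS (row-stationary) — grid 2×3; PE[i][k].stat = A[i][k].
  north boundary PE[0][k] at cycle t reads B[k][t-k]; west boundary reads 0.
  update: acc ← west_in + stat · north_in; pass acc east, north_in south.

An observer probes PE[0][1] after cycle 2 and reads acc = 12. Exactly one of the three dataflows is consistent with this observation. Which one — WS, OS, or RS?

— WS: 3×3; PE[0][1] trace:
  after 0 — PE[0][1] acc=0, pass-E 0, pass-S 0
  after 1 — PE[0][1] acc=4, pass-E 2, pass-S 4
  after 2 — PE[0][1] acc=12, pass-E 6, pass-S 12
— OS: 2×3; PE[0][1] trace:
  after 0 — PE[0][1] acc=0, pass-E 0, pass-S 0
  after 1 — PE[0][1] acc=4, pass-E 2, pass-S 2
  after 2 — PE[0][1] acc=25, pass-E 3, pass-S 7
— RS: 2×3; PE[0][1] trace:
  after 0 — PE[0][1] acc=0, pass-E 0, pass-S 0
  after 1 — PE[0][1] acc=14, pass-E 14, pass-S 2
  after 2 — PE[0][1] acc=25, pass-E 25, pass-S 7

dataflow = WS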